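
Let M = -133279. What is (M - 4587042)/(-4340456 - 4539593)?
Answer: 4720321/8880049 ≈ 0.53156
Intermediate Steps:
(M - 4587042)/(-4340456 - 4539593) = (-133279 - 4587042)/(-4340456 - 4539593) = -4720321/(-8880049) = -4720321*(-1/8880049) = 4720321/8880049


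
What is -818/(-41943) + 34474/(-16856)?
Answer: -716077387/353495604 ≈ -2.0257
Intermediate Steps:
-818/(-41943) + 34474/(-16856) = -818*(-1/41943) + 34474*(-1/16856) = 818/41943 - 17237/8428 = -716077387/353495604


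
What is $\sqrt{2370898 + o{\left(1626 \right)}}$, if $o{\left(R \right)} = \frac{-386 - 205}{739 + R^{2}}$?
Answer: $\frac{\sqrt{16582033340901688585}}{2644615} \approx 1539.8$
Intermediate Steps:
$o{\left(R \right)} = - \frac{591}{739 + R^{2}}$
$\sqrt{2370898 + o{\left(1626 \right)}} = \sqrt{2370898 - \frac{591}{739 + 1626^{2}}} = \sqrt{2370898 - \frac{591}{739 + 2643876}} = \sqrt{2370898 - \frac{591}{2644615}} = \sqrt{\frac{6270112413679}{2644615}} = \frac{\sqrt{16582033340901688585}}{2644615}$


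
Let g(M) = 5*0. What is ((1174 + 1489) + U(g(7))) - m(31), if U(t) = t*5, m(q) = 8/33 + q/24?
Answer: 234209/88 ≈ 2661.5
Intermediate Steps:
g(M) = 0
m(q) = 8/33 + q/24 (m(q) = 8*(1/33) + q*(1/24) = 8/33 + q/24)
U(t) = 5*t
((1174 + 1489) + U(g(7))) - m(31) = ((1174 + 1489) + 5*0) - (8/33 + (1/24)*31) = (2663 + 0) - (8/33 + 31/24) = 2663 - 1*135/88 = 2663 - 135/88 = 234209/88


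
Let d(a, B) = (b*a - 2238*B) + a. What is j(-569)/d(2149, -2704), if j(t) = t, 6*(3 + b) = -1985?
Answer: -3414/32017759 ≈ -0.00010663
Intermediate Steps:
b = -2003/6 (b = -3 + (⅙)*(-1985) = -3 - 1985/6 = -2003/6 ≈ -333.83)
d(a, B) = -2238*B - 1997*a/6 (d(a, B) = (-2003*a/6 - 2238*B) + a = (-2238*B - 2003*a/6) + a = -2238*B - 1997*a/6)
j(-569)/d(2149, -2704) = -569/(-2238*(-2704) - 1997/6*2149) = -569/(6051552 - 4291553/6) = -569/32017759/6 = -569*6/32017759 = -3414/32017759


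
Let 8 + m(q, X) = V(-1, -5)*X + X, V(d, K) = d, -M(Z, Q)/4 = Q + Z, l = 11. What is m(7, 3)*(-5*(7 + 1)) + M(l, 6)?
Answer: 252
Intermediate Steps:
M(Z, Q) = -4*Q - 4*Z (M(Z, Q) = -4*(Q + Z) = -4*Q - 4*Z)
m(q, X) = -8 (m(q, X) = -8 + (-X + X) = -8 + 0 = -8)
m(7, 3)*(-5*(7 + 1)) + M(l, 6) = -(-40)*(7 + 1) + (-4*6 - 4*11) = -(-40)*8 + (-24 - 44) = -8*(-40) - 68 = 320 - 68 = 252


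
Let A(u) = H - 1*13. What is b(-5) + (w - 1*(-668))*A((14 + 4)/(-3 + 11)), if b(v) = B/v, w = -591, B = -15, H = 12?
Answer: -74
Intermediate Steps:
b(v) = -15/v
A(u) = -1 (A(u) = 12 - 1*13 = 12 - 13 = -1)
b(-5) + (w - 1*(-668))*A((14 + 4)/(-3 + 11)) = -15/(-5) + (-591 - 1*(-668))*(-1) = -15*(-⅕) + (-591 + 668)*(-1) = 3 + 77*(-1) = 3 - 77 = -74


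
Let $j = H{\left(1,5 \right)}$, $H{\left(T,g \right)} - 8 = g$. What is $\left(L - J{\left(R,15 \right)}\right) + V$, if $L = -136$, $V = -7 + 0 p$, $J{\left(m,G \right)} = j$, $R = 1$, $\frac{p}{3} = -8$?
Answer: $-156$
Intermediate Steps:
$p = -24$ ($p = 3 \left(-8\right) = -24$)
$H{\left(T,g \right)} = 8 + g$
$j = 13$ ($j = 8 + 5 = 13$)
$J{\left(m,G \right)} = 13$
$V = -7$ ($V = -7 + 0 \left(-24\right) = -7 + 0 = -7$)
$\left(L - J{\left(R,15 \right)}\right) + V = \left(-136 - 13\right) - 7 = -149 - 7 = -156$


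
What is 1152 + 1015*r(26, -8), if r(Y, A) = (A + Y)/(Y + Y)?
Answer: 39087/26 ≈ 1503.3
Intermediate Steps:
r(Y, A) = (A + Y)/(2*Y) (r(Y, A) = (A + Y)/((2*Y)) = (A + Y)*(1/(2*Y)) = (A + Y)/(2*Y))
1152 + 1015*r(26, -8) = 1152 + 1015*((½)*(-8 + 26)/26) = 1152 + 1015*((½)*(1/26)*18) = 1152 + 1015*(9/26) = 1152 + 9135/26 = 39087/26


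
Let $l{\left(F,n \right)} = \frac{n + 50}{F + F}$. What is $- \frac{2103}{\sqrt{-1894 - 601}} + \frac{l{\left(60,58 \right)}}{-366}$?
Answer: $- \frac{3}{1220} + \frac{2103 i \sqrt{2495}}{2495} \approx -0.002459 + 42.102 i$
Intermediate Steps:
$l{\left(F,n \right)} = \frac{50 + n}{2 F}$
$- \frac{2103}{\sqrt{-1894 - 601}} + \frac{l{\left(60,58 \right)}}{-366} = - \frac{2103}{\sqrt{-1894 - 601}} + \frac{\frac{1}{2} \cdot \frac{1}{60} \left(50 + 58\right)}{-366} = - \frac{2103}{\sqrt{-2495}} + \frac{1}{2} \cdot \frac{1}{60} \cdot 108 \left(- \frac{1}{366}\right) = - \frac{2103}{i \sqrt{2495}} + \frac{9}{10} \left(- \frac{1}{366}\right) = - 2103 \left(- \frac{i \sqrt{2495}}{2495}\right) - \frac{3}{1220} = \frac{2103 i \sqrt{2495}}{2495} - \frac{3}{1220} = - \frac{3}{1220} + \frac{2103 i \sqrt{2495}}{2495}$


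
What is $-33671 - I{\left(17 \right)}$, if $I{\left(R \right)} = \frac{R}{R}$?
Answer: $-33672$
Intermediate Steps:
$I{\left(R \right)} = 1$
$-33671 - I{\left(17 \right)} = -33671 - 1 = -33672$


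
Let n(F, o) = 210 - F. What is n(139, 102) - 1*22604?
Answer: -22533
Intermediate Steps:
n(139, 102) - 1*22604 = (210 - 1*139) - 1*22604 = (210 - 139) - 22604 = 71 - 22604 = -22533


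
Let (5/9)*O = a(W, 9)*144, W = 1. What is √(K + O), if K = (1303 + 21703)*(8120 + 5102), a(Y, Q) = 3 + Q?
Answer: 2*√1901177765/5 ≈ 17441.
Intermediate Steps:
K = 304185332 (K = 23006*13222 = 304185332)
O = 15552/5 (O = 9*((3 + 9)*144)/5 = 9*(12*144)/5 = (9/5)*1728 = 15552/5 ≈ 3110.4)
√(K + O) = √(304185332 + 15552/5) = √(1520942212/5) = 2*√1901177765/5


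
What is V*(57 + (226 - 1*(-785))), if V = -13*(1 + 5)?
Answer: -83304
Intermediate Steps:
V = -78 (V = -13*6 = -78)
V*(57 + (226 - 1*(-785))) = -78*(57 + (226 - 1*(-785))) = -78*(57 + (226 + 785)) = -78*(57 + 1011) = -78*1068 = -83304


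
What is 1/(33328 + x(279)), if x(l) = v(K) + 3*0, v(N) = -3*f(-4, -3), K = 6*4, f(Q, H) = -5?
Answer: 1/33343 ≈ 2.9991e-5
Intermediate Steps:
K = 24
v(N) = 15 (v(N) = -3*(-5) = 15)
x(l) = 15 (x(l) = 15 + 3*0 = 15 + 0 = 15)
1/(33328 + x(279)) = 1/(33328 + 15) = 1/33343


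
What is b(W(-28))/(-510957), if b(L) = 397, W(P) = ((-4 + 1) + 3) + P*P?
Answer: -397/510957 ≈ -0.00077697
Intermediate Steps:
W(P) = P**2 (W(P) = (-3 + 3) + P**2 = 0 + P**2 = P**2)
b(W(-28))/(-510957) = 397/(-510957) = 397*(-1/510957) = -397/510957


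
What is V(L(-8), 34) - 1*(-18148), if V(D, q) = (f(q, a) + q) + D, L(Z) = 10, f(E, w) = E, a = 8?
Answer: 18226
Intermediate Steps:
V(D, q) = D + 2*q (V(D, q) = (q + q) + D = 2*q + D = D + 2*q)
V(L(-8), 34) - 1*(-18148) = (10 + 2*34) - 1*(-18148) = (10 + 68) + 18148 = 78 + 18148 = 18226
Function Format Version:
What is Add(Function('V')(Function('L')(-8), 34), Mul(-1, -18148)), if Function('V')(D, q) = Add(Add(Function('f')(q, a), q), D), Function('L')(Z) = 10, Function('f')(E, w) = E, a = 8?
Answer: 18226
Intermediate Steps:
Function('V')(D, q) = Add(D, Mul(2, q)) (Function('V')(D, q) = Add(Add(q, q), D) = Add(Mul(2, q), D) = Add(D, Mul(2, q)))
Add(Function('V')(Function('L')(-8), 34), Mul(-1, -18148)) = Add(Add(10, Mul(2, 34)), Mul(-1, -18148)) = Add(Add(10, 68), 18148) = Add(78, 18148) = 18226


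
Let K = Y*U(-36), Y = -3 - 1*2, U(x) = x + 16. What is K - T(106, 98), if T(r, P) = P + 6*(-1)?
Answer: 8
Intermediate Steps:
U(x) = 16 + x
Y = -5 (Y = -3 - 2 = -5)
T(r, P) = -6 + P (T(r, P) = P - 6 = -6 + P)
K = 100 (K = -5*(16 - 36) = -5*(-20) = 100)
K - T(106, 98) = 100 - (-6 + 98) = 100 - 1*92 = 100 - 92 = 8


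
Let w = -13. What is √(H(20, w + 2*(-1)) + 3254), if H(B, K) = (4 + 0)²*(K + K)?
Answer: √2774 ≈ 52.669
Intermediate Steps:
H(B, K) = 32*K (H(B, K) = 4²*(2*K) = 16*(2*K) = 32*K)
√(H(20, w + 2*(-1)) + 3254) = √(32*(-13 + 2*(-1)) + 3254) = √(32*(-13 - 2) + 3254) = √(32*(-15) + 3254) = √(-480 + 3254) = √2774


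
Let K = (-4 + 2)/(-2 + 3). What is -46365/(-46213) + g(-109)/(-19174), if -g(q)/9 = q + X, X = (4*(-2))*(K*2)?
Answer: 856976901/886088062 ≈ 0.96715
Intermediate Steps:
K = -2 (K = -2/1 = -2*1 = -2)
X = 32 (X = (4*(-2))*(-2*2) = -8*(-4) = 32)
g(q) = -288 - 9*q (g(q) = -9*(q + 32) = -9*(32 + q) = -288 - 9*q)
-46365/(-46213) + g(-109)/(-19174) = -46365/(-46213) + (-288 - 9*(-109))/(-19174) = -46365*(-1/46213) + (-288 + 981)*(-1/19174) = 46365/46213 + 693*(-1/19174) = 46365/46213 - 693/19174 = 856976901/886088062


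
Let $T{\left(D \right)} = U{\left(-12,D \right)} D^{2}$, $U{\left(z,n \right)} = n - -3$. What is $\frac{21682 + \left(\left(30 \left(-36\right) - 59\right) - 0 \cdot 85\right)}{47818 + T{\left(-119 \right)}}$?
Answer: $- \frac{20543}{1594858} \approx -0.012881$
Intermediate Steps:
$U{\left(z,n \right)} = 3 + n$ ($U{\left(z,n \right)} = n + 3 = 3 + n$)
$T{\left(D \right)} = D^{2} \left(3 + D\right)$ ($T{\left(D \right)} = \left(3 + D\right) D^{2} = D^{2} \left(3 + D\right)$)
$\frac{21682 + \left(\left(30 \left(-36\right) - 59\right) - 0 \cdot 85\right)}{47818 + T{\left(-119 \right)}} = \frac{21682 + \left(\left(30 \left(-36\right) - 59\right) - 0 \cdot 85\right)}{47818 + \left(-119\right)^{2} \left(3 - 119\right)} = \frac{21682 - 1139}{47818 + 14161 \left(-116\right)} = \frac{21682 + \left(-1139 + 0\right)}{47818 - 1642676} = \frac{21682 - 1139}{-1594858} = 20543 \left(- \frac{1}{1594858}\right) = - \frac{20543}{1594858}$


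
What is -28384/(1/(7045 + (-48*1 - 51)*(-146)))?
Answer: -610227616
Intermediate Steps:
-28384/(1/(7045 + (-48*1 - 51)*(-146))) = -28384/(1/(7045 + (-48 - 51)*(-146))) = -28384/(1/(7045 - 99*(-146))) = -28384/(1/(7045 + 14454)) = -28384/(1/21499) = -28384/1/21499 = -28384*21499 = -610227616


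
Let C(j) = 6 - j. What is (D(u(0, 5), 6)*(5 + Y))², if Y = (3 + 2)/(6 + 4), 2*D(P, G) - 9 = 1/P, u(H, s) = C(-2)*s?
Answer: 15768841/25600 ≈ 615.97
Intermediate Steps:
u(H, s) = 8*s (u(H, s) = (6 - 1*(-2))*s = (6 + 2)*s = 8*s)
D(P, G) = 9/2 + 1/(2*P)
Y = ½ (Y = 5/10 = 5*(⅒) = ½ ≈ 0.50000)
(D(u(0, 5), 6)*(5 + Y))² = (((1 + 9*(8*5))/(2*((8*5))))*(5 + ½))² = (((½)*(1 + 9*40)/40)*(11/2))² = (((½)*(1/40)*(1 + 360))*(11/2))² = (((½)*(1/40)*361)*(11/2))² = ((361/80)*(11/2))² = (3971/160)² = 15768841/25600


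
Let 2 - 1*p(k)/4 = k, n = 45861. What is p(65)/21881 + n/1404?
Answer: 334376911/10240308 ≈ 32.653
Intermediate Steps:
p(k) = 8 - 4*k
p(65)/21881 + n/1404 = (8 - 4*65)/21881 + 45861/1404 = (8 - 260)*(1/21881) + 45861*(1/1404) = -252*1/21881 + 15287/468 = -252/21881 + 15287/468 = 334376911/10240308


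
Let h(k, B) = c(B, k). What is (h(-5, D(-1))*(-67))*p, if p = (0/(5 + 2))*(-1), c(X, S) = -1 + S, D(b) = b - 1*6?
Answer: 0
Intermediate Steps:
D(b) = -6 + b (D(b) = b - 6 = -6 + b)
h(k, B) = -1 + k
p = 0 (p = (0/7)*(-1) = (0*(⅐))*(-1) = 0*(-1) = 0)
(h(-5, D(-1))*(-67))*p = ((-1 - 5)*(-67))*0 = -6*(-67)*0 = 402*0 = 0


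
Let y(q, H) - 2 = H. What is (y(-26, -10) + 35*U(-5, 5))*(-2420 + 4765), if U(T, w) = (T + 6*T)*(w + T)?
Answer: -18760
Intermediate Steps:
y(q, H) = 2 + H
U(T, w) = 7*T*(T + w) (U(T, w) = (7*T)*(T + w) = 7*T*(T + w))
(y(-26, -10) + 35*U(-5, 5))*(-2420 + 4765) = ((2 - 10) + 35*(7*(-5)*(-5 + 5)))*(-2420 + 4765) = (-8 + 35*(7*(-5)*0))*2345 = (-8 + 35*0)*2345 = (-8 + 0)*2345 = -8*2345 = -18760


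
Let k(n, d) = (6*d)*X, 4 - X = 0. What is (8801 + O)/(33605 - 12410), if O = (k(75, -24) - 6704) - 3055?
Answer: -1534/21195 ≈ -0.072376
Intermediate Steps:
X = 4 (X = 4 - 1*0 = 4 + 0 = 4)
k(n, d) = 24*d (k(n, d) = (6*d)*4 = 24*d)
O = -10335 (O = (24*(-24) - 6704) - 3055 = (-576 - 6704) - 3055 = -7280 - 3055 = -10335)
(8801 + O)/(33605 - 12410) = (8801 - 10335)/(33605 - 12410) = -1534/21195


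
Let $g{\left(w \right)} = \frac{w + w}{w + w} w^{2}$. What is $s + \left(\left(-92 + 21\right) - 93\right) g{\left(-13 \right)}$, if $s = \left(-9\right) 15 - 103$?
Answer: $-27954$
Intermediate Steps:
$s = -238$ ($s = -135 - 103 = -238$)
$g{\left(w \right)} = w^{2}$ ($g{\left(w \right)} = \frac{2 w}{2 w} w^{2} = 2 w \frac{1}{2 w} w^{2} = 1 w^{2} = w^{2}$)
$s + \left(\left(-92 + 21\right) - 93\right) g{\left(-13 \right)} = -238 + \left(\left(-92 + 21\right) - 93\right) \left(-13\right)^{2} = -238 + \left(-71 - 93\right) 169 = -238 - 27716 = -27954$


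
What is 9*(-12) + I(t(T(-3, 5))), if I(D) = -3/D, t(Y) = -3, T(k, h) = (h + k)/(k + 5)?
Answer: -107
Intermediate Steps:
T(k, h) = (h + k)/(5 + k)
9*(-12) + I(t(T(-3, 5))) = 9*(-12) - 3/(-3) = -108 - 3*(-1/3) = -108 + 1 = -107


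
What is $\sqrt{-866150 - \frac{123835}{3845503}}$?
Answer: $\frac{i \sqrt{12808534277932109355}}{3845503} \approx 930.67 i$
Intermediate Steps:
$\sqrt{-866150 - \frac{123835}{3845503}} = \sqrt{- \frac{3330782547285}{3845503}} = \frac{i \sqrt{12808534277932109355}}{3845503}$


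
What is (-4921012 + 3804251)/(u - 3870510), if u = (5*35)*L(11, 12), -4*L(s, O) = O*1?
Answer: 1116761/3871035 ≈ 0.28849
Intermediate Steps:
L(s, O) = -O/4
u = -525 (u = (5*35)*(-1/4*12) = 175*(-3) = -525)
(-4921012 + 3804251)/(u - 3870510) = (-4921012 + 3804251)/(-525 - 3870510) = -1116761/(-3871035) = -1116761*(-1/3871035) = 1116761/3871035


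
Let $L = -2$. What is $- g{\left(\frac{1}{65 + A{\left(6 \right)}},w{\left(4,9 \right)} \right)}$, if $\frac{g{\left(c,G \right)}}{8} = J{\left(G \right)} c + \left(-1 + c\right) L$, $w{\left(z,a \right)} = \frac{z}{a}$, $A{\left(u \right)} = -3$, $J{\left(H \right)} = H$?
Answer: $- \frac{4408}{279} \approx -15.799$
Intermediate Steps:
$g{\left(c,G \right)} = 16 - 16 c + 8 G c$ ($g{\left(c,G \right)} = 8 \left(G c + \left(-1 + c\right) \left(-2\right)\right) = 8 \left(G c - \left(-2 + 2 c\right)\right) = 8 \left(2 - 2 c + G c\right) = 16 - 16 c + 8 G c$)
$- g{\left(\frac{1}{65 + A{\left(6 \right)}},w{\left(4,9 \right)} \right)} = - (16 - \frac{16}{65 - 3} + \frac{8 \cdot \frac{4}{9}}{65 - 3}) = - (16 - \frac{16}{62} + \frac{8 \cdot 4 \cdot \frac{1}{9}}{62}) = - (16 - \frac{8}{31} + 8 \cdot \frac{4}{9} \cdot \frac{1}{62}) = - (16 - \frac{8}{31} + \frac{16}{279}) = \left(-1\right) \frac{4408}{279} = - \frac{4408}{279}$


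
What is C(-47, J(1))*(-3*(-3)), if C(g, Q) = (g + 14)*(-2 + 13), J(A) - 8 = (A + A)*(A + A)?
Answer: -3267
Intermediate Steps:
J(A) = 8 + 4*A² (J(A) = 8 + (A + A)*(A + A) = 8 + (2*A)*(2*A) = 8 + 4*A²)
C(g, Q) = 154 + 11*g (C(g, Q) = (14 + g)*11 = 154 + 11*g)
C(-47, J(1))*(-3*(-3)) = (154 + 11*(-47))*(-3*(-3)) = (154 - 517)*9 = -363*9 = -3267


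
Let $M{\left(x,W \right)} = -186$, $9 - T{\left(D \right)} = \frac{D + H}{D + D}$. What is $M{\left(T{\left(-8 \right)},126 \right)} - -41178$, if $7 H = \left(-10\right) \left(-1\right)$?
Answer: $40992$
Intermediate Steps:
$H = \frac{10}{7}$ ($H = \frac{\left(-10\right) \left(-1\right)}{7} = \frac{1}{7} \cdot 10 = \frac{10}{7} \approx 1.4286$)
$T{\left(D \right)} = 9 - \frac{\frac{10}{7} + D}{2 D}$ ($T{\left(D \right)} = 9 - \frac{D + \frac{10}{7}}{D + D} = 9 - \frac{\frac{10}{7} + D}{2 D}$)
$M{\left(T{\left(-8 \right)},126 \right)} - -41178 = -186 - -41178 = -186 + 41178 = 40992$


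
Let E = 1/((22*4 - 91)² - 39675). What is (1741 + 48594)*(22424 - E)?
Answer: 44771491828975/39666 ≈ 1.1287e+9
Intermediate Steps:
E = -1/39666 (E = 1/((88 - 91)² - 39675) = 1/((-3)² - 39675) = 1/(9 - 39675) = 1/(-39666) = -1/39666 ≈ -2.5210e-5)
(1741 + 48594)*(22424 - E) = (1741 + 48594)*(22424 - 1*(-1/39666)) = 50335*(22424 + 1/39666) = 50335*(889470385/39666) = 44771491828975/39666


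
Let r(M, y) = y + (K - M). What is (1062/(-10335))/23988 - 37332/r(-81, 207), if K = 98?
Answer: -257088882647/2658210230 ≈ -96.715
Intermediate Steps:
r(M, y) = 98 + y - M (r(M, y) = y + (98 - M) = 98 + y - M)
(1062/(-10335))/23988 - 37332/r(-81, 207) = (1062/(-10335))/23988 - 37332/(98 + 207 - 1*(-81)) = (1062*(-1/10335))*(1/23988) - 37332/(98 + 207 + 81) = -354/3445*1/23988 - 37332/386 = -59/13773110 - 37332*1/386 = -59/13773110 - 18666/193 = -257088882647/2658210230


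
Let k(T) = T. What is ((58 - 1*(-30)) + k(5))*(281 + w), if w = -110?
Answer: 15903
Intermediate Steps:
((58 - 1*(-30)) + k(5))*(281 + w) = ((58 - 1*(-30)) + 5)*(281 - 110) = ((58 + 30) + 5)*171 = (88 + 5)*171 = 93*171 = 15903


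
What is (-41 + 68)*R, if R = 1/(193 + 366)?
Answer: 27/559 ≈ 0.048301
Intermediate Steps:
R = 1/559 ≈ 0.0017889
(-41 + 68)*R = (-41 + 68)*(1/559) = 27*(1/559) = 27/559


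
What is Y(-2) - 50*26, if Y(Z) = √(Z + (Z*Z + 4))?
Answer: -1300 + √6 ≈ -1297.6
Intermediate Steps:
Y(Z) = √(4 + Z + Z²) (Y(Z) = √(Z + (Z² + 4)) = √(Z + (4 + Z²)) = √(4 + Z + Z²))
Y(-2) - 50*26 = √(4 - 2 + (-2)²) - 50*26 = √(4 - 2 + 4) - 1300 = √6 - 1300 = -1300 + √6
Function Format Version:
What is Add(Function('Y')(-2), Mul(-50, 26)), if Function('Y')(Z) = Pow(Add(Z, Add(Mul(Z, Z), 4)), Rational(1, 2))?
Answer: Add(-1300, Pow(6, Rational(1, 2))) ≈ -1297.6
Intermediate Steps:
Function('Y')(Z) = Pow(Add(4, Z, Pow(Z, 2)), Rational(1, 2)) (Function('Y')(Z) = Pow(Add(Z, Add(Pow(Z, 2), 4)), Rational(1, 2)) = Pow(Add(Z, Add(4, Pow(Z, 2))), Rational(1, 2)) = Pow(Add(4, Z, Pow(Z, 2)), Rational(1, 2)))
Add(Function('Y')(-2), Mul(-50, 26)) = Add(Pow(Add(4, -2, Pow(-2, 2)), Rational(1, 2)), Mul(-50, 26)) = Add(Pow(Add(4, -2, 4), Rational(1, 2)), -1300) = Add(Pow(6, Rational(1, 2)), -1300) = Add(-1300, Pow(6, Rational(1, 2)))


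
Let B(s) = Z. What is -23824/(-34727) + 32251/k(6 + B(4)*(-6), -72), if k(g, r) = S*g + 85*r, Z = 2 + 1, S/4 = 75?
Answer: -888411197/337546440 ≈ -2.6320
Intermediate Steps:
S = 300 (S = 4*75 = 300)
Z = 3
B(s) = 3
k(g, r) = 85*r + 300*g (k(g, r) = 300*g + 85*r = 85*r + 300*g)
-23824/(-34727) + 32251/k(6 + B(4)*(-6), -72) = -23824/(-34727) + 32251/(85*(-72) + 300*(6 + 3*(-6))) = -23824*(-1/34727) + 32251/(-6120 + 300*(6 - 18)) = 23824/34727 + 32251/(-6120 + 300*(-12)) = 23824/34727 + 32251/(-6120 - 3600) = 23824/34727 + 32251/(-9720) = 23824/34727 + 32251*(-1/9720) = 23824/34727 - 32251/9720 = -888411197/337546440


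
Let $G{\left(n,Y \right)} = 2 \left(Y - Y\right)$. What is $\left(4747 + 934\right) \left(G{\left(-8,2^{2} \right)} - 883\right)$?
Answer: $-5016323$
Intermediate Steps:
$G{\left(n,Y \right)} = 0$ ($G{\left(n,Y \right)} = 2 \cdot 0 = 0$)
$\left(4747 + 934\right) \left(G{\left(-8,2^{2} \right)} - 883\right) = \left(4747 + 934\right) \left(0 - 883\right) = 5681 \left(-883\right) = -5016323$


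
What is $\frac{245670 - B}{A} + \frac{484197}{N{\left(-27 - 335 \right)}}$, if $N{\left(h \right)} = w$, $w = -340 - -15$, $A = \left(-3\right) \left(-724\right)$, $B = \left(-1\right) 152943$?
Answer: $- \frac{307375553}{235300} \approx -1306.3$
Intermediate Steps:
$B = -152943$
$A = 2172$
$w = -325$ ($w = -340 + 15 = -325$)
$N{\left(h \right)} = -325$
$\frac{245670 - B}{A} + \frac{484197}{N{\left(-27 - 335 \right)}} = \frac{245670 - -152943}{2172} + \frac{484197}{-325} = \left(245670 + 152943\right) \frac{1}{2172} + 484197 \left(- \frac{1}{325}\right) = 398613 \cdot \frac{1}{2172} - \frac{484197}{325} = \frac{132871}{724} - \frac{484197}{325} = - \frac{307375553}{235300}$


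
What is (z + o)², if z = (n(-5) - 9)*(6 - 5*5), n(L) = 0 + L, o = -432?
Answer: 27556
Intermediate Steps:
n(L) = L
z = 266 (z = (-5 - 9)*(6 - 5*5) = -14*(6 - 25) = -14*(-19) = 266)
(z + o)² = (266 - 432)² = (-166)² = 27556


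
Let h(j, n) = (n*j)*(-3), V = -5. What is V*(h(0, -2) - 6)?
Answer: 30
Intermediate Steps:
h(j, n) = -3*j*n (h(j, n) = (j*n)*(-3) = -3*j*n)
V*(h(0, -2) - 6) = -5*(-3*0*(-2) - 6) = -5*(0 - 6) = -5*(-6) = 30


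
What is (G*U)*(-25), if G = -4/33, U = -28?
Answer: -2800/33 ≈ -84.849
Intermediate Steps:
G = -4/33 (G = -4*1/33 = -4/33 ≈ -0.12121)
(G*U)*(-25) = -4/33*(-28)*(-25) = (112/33)*(-25) = -2800/33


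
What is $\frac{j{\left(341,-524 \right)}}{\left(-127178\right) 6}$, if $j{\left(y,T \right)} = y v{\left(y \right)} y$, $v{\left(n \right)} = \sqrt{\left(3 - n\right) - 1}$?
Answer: $- \frac{116281 i \sqrt{339}}{763068} \approx - 2.8057 i$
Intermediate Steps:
$v{\left(n \right)} = \sqrt{2 - n}$
$j{\left(y,T \right)} = y^{2} \sqrt{2 - y}$ ($j{\left(y,T \right)} = y \sqrt{2 - y} y = y^{2} \sqrt{2 - y}$)
$\frac{j{\left(341,-524 \right)}}{\left(-127178\right) 6} = \frac{341^{2} \sqrt{2 - 341}}{\left(-127178\right) 6} = \frac{116281 \sqrt{2 - 341}}{-763068} = 116281 \sqrt{-339} \left(- \frac{1}{763068}\right) = 116281 i \sqrt{339} \left(- \frac{1}{763068}\right) = - \frac{116281 i \sqrt{339}}{763068}$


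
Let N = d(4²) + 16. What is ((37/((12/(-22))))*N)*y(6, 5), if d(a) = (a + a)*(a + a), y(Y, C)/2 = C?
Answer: -2116400/3 ≈ -7.0547e+5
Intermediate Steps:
y(Y, C) = 2*C
d(a) = 4*a² (d(a) = (2*a)*(2*a) = 4*a²)
N = 1040 (N = 4*(4²)² + 16 = 4*16² + 16 = 4*256 + 16 = 1024 + 16 = 1040)
((37/((12/(-22))))*N)*y(6, 5) = ((37/((12/(-22))))*1040)*(2*5) = ((37/((12*(-1/22))))*1040)*10 = ((37/(-6/11))*1040)*10 = ((37*(-11/6))*1040)*10 = -407/6*1040*10 = -211640/3*10 = -2116400/3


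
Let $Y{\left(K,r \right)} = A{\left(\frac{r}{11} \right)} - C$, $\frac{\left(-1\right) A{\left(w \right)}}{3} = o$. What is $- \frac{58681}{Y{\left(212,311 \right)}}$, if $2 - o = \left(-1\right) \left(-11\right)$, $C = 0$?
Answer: $- \frac{58681}{27} \approx -2173.4$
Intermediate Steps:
$o = -9$ ($o = 2 - \left(-1\right) \left(-11\right) = 2 - 11 = -9$)
$A{\left(w \right)} = 27$ ($A{\left(w \right)} = \left(-3\right) \left(-9\right) = 27$)
$Y{\left(K,r \right)} = 27$ ($Y{\left(K,r \right)} = 27 - 0 = 27 + 0 = 27$)
$- \frac{58681}{Y{\left(212,311 \right)}} = - \frac{58681}{27}$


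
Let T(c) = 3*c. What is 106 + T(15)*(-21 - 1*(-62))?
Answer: 1951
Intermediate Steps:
106 + T(15)*(-21 - 1*(-62)) = 106 + (3*15)*(-21 - 1*(-62)) = 106 + 45*(-21 + 62) = 106 + 45*41 = 106 + 1845 = 1951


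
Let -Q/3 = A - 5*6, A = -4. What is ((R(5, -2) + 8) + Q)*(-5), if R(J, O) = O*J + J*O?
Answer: -450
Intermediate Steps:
R(J, O) = 2*J*O (R(J, O) = J*O + J*O = 2*J*O)
Q = 102 (Q = -3*(-4 - 5*6) = -3*(-4 - 30) = -3*(-34) = 102)
((R(5, -2) + 8) + Q)*(-5) = ((2*5*(-2) + 8) + 102)*(-5) = ((-20 + 8) + 102)*(-5) = (-12 + 102)*(-5) = 90*(-5) = -450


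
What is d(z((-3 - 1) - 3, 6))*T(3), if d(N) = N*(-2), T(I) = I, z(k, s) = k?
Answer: 42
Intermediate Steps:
d(N) = -2*N
d(z((-3 - 1) - 3, 6))*T(3) = -2*((-3 - 1) - 3)*3 = -2*(-4 - 3)*3 = -2*(-7)*3 = 14*3 = 42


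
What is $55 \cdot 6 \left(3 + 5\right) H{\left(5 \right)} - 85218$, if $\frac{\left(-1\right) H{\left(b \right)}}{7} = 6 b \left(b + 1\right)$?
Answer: $-3411618$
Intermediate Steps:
$H{\left(b \right)} = - 42 b \left(1 + b\right)$ ($H{\left(b \right)} = - 7 \cdot 6 b \left(b + 1\right) = - 7 \cdot 6 b \left(1 + b\right) = - 42 b \left(1 + b\right)$)
$55 \cdot 6 \left(3 + 5\right) H{\left(5 \right)} - 85218 = 55 \cdot 6 \left(3 + 5\right) \left(\left(-42\right) 5 \left(1 + 5\right)\right) - 85218 = 55 \cdot 6 \cdot 8 \left(\left(-42\right) 5 \cdot 6\right) - 85218 = 55 \cdot 48 \left(-1260\right) - 85218 = 2640 \left(-1260\right) - 85218 = -3326400 - 85218 = -3411618$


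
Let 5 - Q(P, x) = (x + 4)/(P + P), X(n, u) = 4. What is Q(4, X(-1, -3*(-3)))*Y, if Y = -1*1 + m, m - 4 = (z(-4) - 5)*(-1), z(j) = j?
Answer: 48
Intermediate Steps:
Q(P, x) = 5 - (4 + x)/(2*P) (Q(P, x) = 5 - (x + 4)/(P + P) = 5 - (4 + x)/(2*P))
m = 13 (m = 4 + (-4 - 5)*(-1) = 4 - 9*(-1) = 4 + 9 = 13)
Y = 12 (Y = -1*1 + 13 = -1 + 13 = 12)
Q(4, X(-1, -3*(-3)))*Y = ((1/2)*(-4 - 1*4 + 10*4)/4)*12 = ((1/2)*(1/4)*(-4 - 4 + 40))*12 = ((1/2)*(1/4)*32)*12 = 4*12 = 48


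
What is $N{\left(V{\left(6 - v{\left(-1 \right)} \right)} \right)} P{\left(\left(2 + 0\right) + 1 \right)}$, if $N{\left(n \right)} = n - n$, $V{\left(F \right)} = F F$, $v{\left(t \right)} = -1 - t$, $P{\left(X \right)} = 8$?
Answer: $0$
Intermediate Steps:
$V{\left(F \right)} = F^{2}$
$N{\left(n \right)} = 0$
$N{\left(V{\left(6 - v{\left(-1 \right)} \right)} \right)} P{\left(\left(2 + 0\right) + 1 \right)} = 0 \cdot 8 = 0$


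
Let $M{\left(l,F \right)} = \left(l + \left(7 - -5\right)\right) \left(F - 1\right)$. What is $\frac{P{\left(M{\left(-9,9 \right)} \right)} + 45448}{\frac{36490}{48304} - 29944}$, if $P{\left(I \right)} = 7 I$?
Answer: $- \frac{1101717632}{723189243} \approx -1.5234$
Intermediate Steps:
$M{\left(l,F \right)} = \left(-1 + F\right) \left(12 + l\right)$ ($M{\left(l,F \right)} = \left(l + \left(7 + 5\right)\right) \left(-1 + F\right) = \left(l + 12\right) \left(-1 + F\right) = \left(12 + l\right) \left(-1 + F\right) = \left(-1 + F\right) \left(12 + l\right)$)
$\frac{P{\left(M{\left(-9,9 \right)} \right)} + 45448}{\frac{36490}{48304} - 29944} = \frac{7 \left(-12 - -9 + 12 \cdot 9 + 9 \left(-9\right)\right) + 45448}{\frac{36490}{48304} - 29944} = \frac{7 \left(-12 + 9 + 108 - 81\right) + 45448}{36490 \cdot \frac{1}{48304} - 29944} = \frac{7 \cdot 24 + 45448}{\frac{18245}{24152} - 29944} = \frac{168 + 45448}{- \frac{723189243}{24152}} = 45616 \left(- \frac{24152}{723189243}\right) = - \frac{1101717632}{723189243}$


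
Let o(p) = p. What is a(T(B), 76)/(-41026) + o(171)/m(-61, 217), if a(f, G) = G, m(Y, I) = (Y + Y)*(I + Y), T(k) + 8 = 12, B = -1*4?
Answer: -1410313/130134472 ≈ -0.010837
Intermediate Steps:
B = -4
T(k) = 4 (T(k) = -8 + 12 = 4)
m(Y, I) = 2*Y*(I + Y) (m(Y, I) = (2*Y)*(I + Y) = 2*Y*(I + Y))
a(T(B), 76)/(-41026) + o(171)/m(-61, 217) = 76/(-41026) + 171/((2*(-61)*(217 - 61))) = 76*(-1/41026) + 171/((2*(-61)*156)) = -38/20513 + 171/(-19032) = -38/20513 + 171*(-1/19032) = -38/20513 - 57/6344 = -1410313/130134472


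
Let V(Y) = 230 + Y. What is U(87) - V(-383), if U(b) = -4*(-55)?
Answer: 373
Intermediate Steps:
U(b) = 220
U(87) - V(-383) = 220 - (230 - 383) = 220 - 1*(-153) = 220 + 153 = 373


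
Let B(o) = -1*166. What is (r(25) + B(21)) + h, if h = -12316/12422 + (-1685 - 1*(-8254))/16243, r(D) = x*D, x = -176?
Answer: -460701380853/100885273 ≈ -4566.6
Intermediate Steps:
B(o) = -166
r(D) = -176*D
h = -59224335/100885273 (h = -12316*1/12422 + (-1685 + 8254)*(1/16243) = -6158/6211 + 6569*(1/16243) = -6158/6211 + 6569/16243 = -59224335/100885273 ≈ -0.58705)
(r(25) + B(21)) + h = (-176*25 - 166) - 59224335/100885273 = (-4400 - 166) - 59224335/100885273 = -4566 - 59224335/100885273 = -460701380853/100885273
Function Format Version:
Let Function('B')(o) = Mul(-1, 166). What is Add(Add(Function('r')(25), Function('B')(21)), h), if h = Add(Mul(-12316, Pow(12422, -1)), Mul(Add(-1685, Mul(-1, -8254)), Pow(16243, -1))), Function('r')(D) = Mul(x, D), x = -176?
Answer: Rational(-460701380853, 100885273) ≈ -4566.6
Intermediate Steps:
Function('B')(o) = -166
Function('r')(D) = Mul(-176, D)
h = Rational(-59224335, 100885273) (h = Add(Mul(-12316, Rational(1, 12422)), Mul(Add(-1685, 8254), Rational(1, 16243))) = Add(Rational(-6158, 6211), Mul(6569, Rational(1, 16243))) = Add(Rational(-6158, 6211), Rational(6569, 16243)) = Rational(-59224335, 100885273) ≈ -0.58705)
Add(Add(Function('r')(25), Function('B')(21)), h) = Add(Add(Mul(-176, 25), -166), Rational(-59224335, 100885273)) = Add(Add(-4400, -166), Rational(-59224335, 100885273)) = Add(-4566, Rational(-59224335, 100885273)) = Rational(-460701380853, 100885273)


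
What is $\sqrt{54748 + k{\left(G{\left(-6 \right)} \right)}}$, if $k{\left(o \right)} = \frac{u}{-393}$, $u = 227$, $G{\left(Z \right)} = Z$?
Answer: $\frac{\sqrt{8455684641}}{393} \approx 233.98$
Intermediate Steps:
$k{\left(o \right)} = - \frac{227}{393}$ ($k{\left(o \right)} = \frac{227}{-393} = 227 \left(- \frac{1}{393}\right) = - \frac{227}{393}$)
$\sqrt{54748 + k{\left(G{\left(-6 \right)} \right)}} = \sqrt{54748 - \frac{227}{393}} = \sqrt{\frac{21515737}{393}} = \frac{\sqrt{8455684641}}{393}$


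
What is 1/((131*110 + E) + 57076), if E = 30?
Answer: 1/71516 ≈ 1.3983e-5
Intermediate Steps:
1/((131*110 + E) + 57076) = 1/((131*110 + 30) + 57076) = 1/((14410 + 30) + 57076) = 1/(14440 + 57076) = 1/71516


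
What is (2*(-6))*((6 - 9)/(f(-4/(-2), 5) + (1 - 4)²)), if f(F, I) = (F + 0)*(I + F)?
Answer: 36/23 ≈ 1.5652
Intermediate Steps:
f(F, I) = F*(F + I)
(2*(-6))*((6 - 9)/(f(-4/(-2), 5) + (1 - 4)²)) = (2*(-6))*((6 - 9)/((-4/(-2))*(-4/(-2) + 5) + (1 - 4)²)) = -(-36)/((-4*(-½))*(-4*(-½) + 5) + (-3)²) = -(-36)/(2*(2 + 5) + 9) = -(-36)/(2*7 + 9) = -(-36)/(14 + 9) = -(-36)/23 = -12*(-3/23) = 36/23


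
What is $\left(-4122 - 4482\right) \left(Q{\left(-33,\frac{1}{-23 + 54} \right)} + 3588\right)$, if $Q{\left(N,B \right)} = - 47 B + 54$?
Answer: $- \frac{971004420}{31} \approx -3.1323 \cdot 10^{7}$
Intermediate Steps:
$Q{\left(N,B \right)} = 54 - 47 B$
$\left(-4122 - 4482\right) \left(Q{\left(-33,\frac{1}{-23 + 54} \right)} + 3588\right) = \left(-4122 - 4482\right) \left(\left(54 - \frac{47}{-23 + 54}\right) + 3588\right) = - 8604 \left(\left(54 - \frac{47}{31}\right) + 3588\right) = - 8604 \left(\frac{1627}{31} + 3588\right) = \left(-8604\right) \frac{112855}{31} = - \frac{971004420}{31}$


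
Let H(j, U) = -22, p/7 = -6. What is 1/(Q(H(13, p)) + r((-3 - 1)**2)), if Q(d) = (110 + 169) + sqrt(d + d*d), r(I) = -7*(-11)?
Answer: 178/63137 - sqrt(462)/126274 ≈ 0.0026490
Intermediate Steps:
p = -42 (p = 7*(-6) = -42)
r(I) = 77
Q(d) = 279 + sqrt(d + d**2)
1/(Q(H(13, p)) + r((-3 - 1)**2)) = 1/((279 + sqrt(-22*(1 - 22))) + 77) = 1/((279 + sqrt(-22*(-21))) + 77) = 1/((279 + sqrt(462)) + 77) = 1/(356 + sqrt(462))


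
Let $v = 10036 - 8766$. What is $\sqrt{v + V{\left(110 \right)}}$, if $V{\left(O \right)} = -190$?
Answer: $6 \sqrt{30} \approx 32.863$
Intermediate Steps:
$v = 1270$ ($v = 10036 - 8766 = 1270$)
$\sqrt{v + V{\left(110 \right)}} = \sqrt{1270 - 190} = \sqrt{1080} = 6 \sqrt{30}$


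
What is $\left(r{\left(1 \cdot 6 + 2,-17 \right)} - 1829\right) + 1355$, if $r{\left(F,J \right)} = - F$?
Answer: $-482$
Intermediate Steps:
$\left(r{\left(1 \cdot 6 + 2,-17 \right)} - 1829\right) + 1355 = \left(- (1 \cdot 6 + 2) - 1829\right) + 1355 = \left(- (6 + 2) - 1829\right) + 1355 = \left(\left(-1\right) 8 - 1829\right) + 1355 = \left(-8 - 1829\right) + 1355 = -1837 + 1355 = -482$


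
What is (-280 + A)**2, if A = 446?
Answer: 27556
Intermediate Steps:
(-280 + A)**2 = (-280 + 446)**2 = 166**2 = 27556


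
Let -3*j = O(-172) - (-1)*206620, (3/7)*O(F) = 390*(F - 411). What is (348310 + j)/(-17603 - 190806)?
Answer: -456280/208409 ≈ -2.1894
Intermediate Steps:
O(F) = -374010 + 910*F (O(F) = 7*(390*(F - 411))/3 = 7*(390*(-411 + F))/3 = 7*(-160290 + 390*F)/3 = -374010 + 910*F)
j = 107970 (j = -((-374010 + 910*(-172)) - (-1)*206620)/3 = -((-374010 - 156520) - 1*(-206620))/3 = -(-530530 + 206620)/3 = -⅓*(-323910) = 107970)
(348310 + j)/(-17603 - 190806) = (348310 + 107970)/(-17603 - 190806) = 456280/(-208409) = 456280*(-1/208409) = -456280/208409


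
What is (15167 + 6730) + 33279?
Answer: 55176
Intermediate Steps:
(15167 + 6730) + 33279 = 21897 + 33279 = 55176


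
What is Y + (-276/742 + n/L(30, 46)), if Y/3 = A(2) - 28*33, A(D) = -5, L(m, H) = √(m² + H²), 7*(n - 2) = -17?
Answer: -1034115/371 - 3*√754/10556 ≈ -2787.4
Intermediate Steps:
n = -3/7 (n = 2 + (⅐)*(-17) = 2 - 17/7 = -3/7 ≈ -0.42857)
L(m, H) = √(H² + m²)
Y = -2787 (Y = 3*(-5 - 28*33) = 3*(-5 - 924) = 3*(-929) = -2787)
Y + (-276/742 + n/L(30, 46)) = -2787 + (-276/742 - 3/(7*√(46² + 30²))) = -2787 + (-276*1/742 - 3/(7*√(2116 + 900))) = -2787 + (-138/371 - 3*√754/1508/7) = -2787 + (-138/371 - 3*√754/10556) = -1034115/371 - 3*√754/10556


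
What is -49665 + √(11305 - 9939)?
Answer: -49665 + √1366 ≈ -49628.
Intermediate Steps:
-49665 + √(11305 - 9939) = -49665 + √1366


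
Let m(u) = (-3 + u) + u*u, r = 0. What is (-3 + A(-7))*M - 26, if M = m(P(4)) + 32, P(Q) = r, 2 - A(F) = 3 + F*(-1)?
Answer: -345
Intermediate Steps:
A(F) = -1 + F (A(F) = 2 - (3 + F*(-1)) = 2 - (3 - F) = 2 + (-3 + F) = -1 + F)
P(Q) = 0
m(u) = -3 + u + u**2 (m(u) = (-3 + u) + u**2 = -3 + u + u**2)
M = 29 (M = (-3 + 0 + 0**2) + 32 = (-3 + 0 + 0) + 32 = -3 + 32 = 29)
(-3 + A(-7))*M - 26 = (-3 + (-1 - 7))*29 - 26 = (-3 - 8)*29 - 26 = -11*29 - 26 = -319 - 26 = -345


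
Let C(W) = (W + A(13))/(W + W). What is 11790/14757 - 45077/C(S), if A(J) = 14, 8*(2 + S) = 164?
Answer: -16408043012/319735 ≈ -51318.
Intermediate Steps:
S = 37/2 (S = -2 + (⅛)*164 = -2 + 41/2 = 37/2 ≈ 18.500)
C(W) = (14 + W)/(2*W) (C(W) = (W + 14)/(W + W) = (14 + W)/((2*W)) = (14 + W)*(1/(2*W)) = (14 + W)/(2*W))
11790/14757 - 45077/C(S) = 11790/14757 - 45077*37/(14 + 37/2) = 11790*(1/14757) - 45077/((½)*(2/37)*(65/2)) = 3930/4919 - 45077/65/74 = 3930/4919 - 45077*74/65 = 3930/4919 - 3335698/65 = -16408043012/319735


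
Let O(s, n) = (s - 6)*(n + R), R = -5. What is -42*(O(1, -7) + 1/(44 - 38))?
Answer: -2527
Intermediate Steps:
O(s, n) = (-6 + s)*(-5 + n) (O(s, n) = (s - 6)*(n - 5) = (-6 + s)*(-5 + n))
-42*(O(1, -7) + 1/(44 - 38)) = -42*((30 - 6*(-7) - 5*1 - 7*1) + 1/(44 - 38)) = -42*((30 + 42 - 5 - 7) + 1/6) = -42*(60 + ⅙) = -42*361/6 = -2527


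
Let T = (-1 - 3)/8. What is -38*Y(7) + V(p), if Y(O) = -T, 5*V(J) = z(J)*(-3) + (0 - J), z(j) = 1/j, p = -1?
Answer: -91/5 ≈ -18.200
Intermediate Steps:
T = -1/2 (T = -4*1/8 = -1/2 ≈ -0.50000)
V(J) = -3/(5*J) - J/5 (V(J) = (-3/J + (0 - J))/5 = (-3/J - J)/5 = (-J - 3/J)/5 = -3/(5*J) - J/5)
Y(O) = 1/2 (Y(O) = -1*(-1/2) = 1/2)
-38*Y(7) + V(p) = -38*1/2 + (1/5)*(-3 - 1*(-1)**2)/(-1) = -19 + (1/5)*(-1)*(-3 - 1*1) = -19 + (1/5)*(-1)*(-3 - 1) = -19 + (1/5)*(-1)*(-4) = -19 + 4/5 = -91/5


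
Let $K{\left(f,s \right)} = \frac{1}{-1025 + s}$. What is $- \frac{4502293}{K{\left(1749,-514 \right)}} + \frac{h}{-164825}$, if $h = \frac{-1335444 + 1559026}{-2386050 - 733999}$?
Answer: $\frac{3563336803607909969557}{514262076425} \approx 6.929 \cdot 10^{9}$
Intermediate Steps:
$h = - \frac{223582}{3120049}$ ($h = \frac{223582}{-3120049} = 223582 \left(- \frac{1}{3120049}\right) = - \frac{223582}{3120049} \approx -0.07166$)
$- \frac{4502293}{K{\left(1749,-514 \right)}} + \frac{h}{-164825} = - \frac{4502293}{\frac{1}{-1025 - 514}} - \frac{223582}{3120049 \left(-164825\right)} = - \frac{4502293}{\frac{1}{-1539}} - - \frac{223582}{514262076425} = - \frac{4502293}{- \frac{1}{1539}} + \frac{223582}{514262076425} = \left(-4502293\right) \left(-1539\right) + \frac{223582}{514262076425} = 6929028927 + \frac{223582}{514262076425} = \frac{3563336803607909969557}{514262076425}$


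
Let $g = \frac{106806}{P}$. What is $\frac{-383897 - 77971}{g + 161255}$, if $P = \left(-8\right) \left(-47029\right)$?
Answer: $- \frac{86884760688}{30334698983} \approx -2.8642$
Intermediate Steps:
$P = 376232$
$g = \frac{53403}{188116}$ ($g = \frac{106806}{376232} = 106806 \cdot \frac{1}{376232} = \frac{53403}{188116} \approx 0.28388$)
$\frac{-383897 - 77971}{g + 161255} = \frac{-383897 - 77971}{\frac{53403}{188116} + 161255} = - \frac{461868}{\frac{30334698983}{188116}} = \left(-461868\right) \frac{188116}{30334698983} = - \frac{86884760688}{30334698983}$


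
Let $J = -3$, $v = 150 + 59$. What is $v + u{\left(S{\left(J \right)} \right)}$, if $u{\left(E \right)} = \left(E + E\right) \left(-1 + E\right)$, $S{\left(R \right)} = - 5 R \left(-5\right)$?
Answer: $11609$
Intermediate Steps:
$v = 209$
$S{\left(R \right)} = 25 R$
$u{\left(E \right)} = 2 E \left(-1 + E\right)$
$v + u{\left(S{\left(J \right)} \right)} = 209 + 2 \cdot 25 \left(-3\right) \left(-1 + 25 \left(-3\right)\right) = 209 + 2 \left(-75\right) \left(-1 - 75\right) = 209 + 2 \left(-75\right) \left(-76\right) = 209 + 11400 = 11609$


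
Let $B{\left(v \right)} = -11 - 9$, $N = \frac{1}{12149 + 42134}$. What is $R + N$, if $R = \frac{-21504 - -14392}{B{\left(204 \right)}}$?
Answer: $\frac{96515179}{271415} \approx 355.6$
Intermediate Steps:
$N = \frac{1}{54283} \approx 1.8422 \cdot 10^{-5}$
$B{\left(v \right)} = -20$ ($B{\left(v \right)} = -11 - 9 = -20$)
$R = \frac{1778}{5}$ ($R = \frac{-21504 - -14392}{-20} = \left(-21504 + 14392\right) \left(- \frac{1}{20}\right) = \left(-7112\right) \left(- \frac{1}{20}\right) = \frac{1778}{5} \approx 355.6$)
$R + N = \frac{1778}{5} + \frac{1}{54283} = \frac{96515179}{271415}$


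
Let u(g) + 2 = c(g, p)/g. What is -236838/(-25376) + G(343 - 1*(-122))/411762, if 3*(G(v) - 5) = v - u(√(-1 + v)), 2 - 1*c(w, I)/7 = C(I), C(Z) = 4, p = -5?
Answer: 5626440325/602819568 + 7*√29/71646588 ≈ 9.3335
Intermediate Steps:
c(w, I) = -14 (c(w, I) = 14 - 7*4 = 14 - 28 = -14)
u(g) = -2 - 14/g
G(v) = 17/3 + v/3 + 14/(3*√(-1 + v)) (G(v) = 5 + (v - (-2 - 14/√(-1 + v)))/3 = 5 + (v + (2 + 14/√(-1 + v)))/3 = 5 + (2 + v + 14/√(-1 + v))/3 = 5 + (⅔ + v/3 + 14/(3*√(-1 + v))) = 17/3 + v/3 + 14/(3*√(-1 + v)))
-236838/(-25376) + G(343 - 1*(-122))/411762 = -236838/(-25376) + (17/3 + (343 - 1*(-122))/3 + 14/(3*√(-1 + (343 - 1*(-122)))))/411762 = -236838*(-1/25376) + (17/3 + (343 + 122)/3 + 14/(3*√(-1 + (343 + 122))))*(1/411762) = 118419/12688 + (17/3 + (⅓)*465 + 14/(3*√(-1 + 465)))*(1/411762) = 118419/12688 + (17/3 + 155 + 14/(3*√464))*(1/411762) = 118419/12688 + (17/3 + 155 + 14*(√29/116)/3)*(1/411762) = 118419/12688 + (17/3 + 155 + 7*√29/174)*(1/411762) = 118419/12688 + (482/3 + 7*√29/174)*(1/411762) = 118419/12688 + (241/617643 + 7*√29/71646588) = 5626440325/602819568 + 7*√29/71646588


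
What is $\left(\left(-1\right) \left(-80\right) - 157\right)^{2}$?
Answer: $5929$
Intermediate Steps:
$\left(\left(-1\right) \left(-80\right) - 157\right)^{2} = \left(80 - 157\right)^{2} = \left(-77\right)^{2} = 5929$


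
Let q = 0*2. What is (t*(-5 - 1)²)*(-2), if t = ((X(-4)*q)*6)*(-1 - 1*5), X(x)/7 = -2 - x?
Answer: 0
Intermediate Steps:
q = 0
X(x) = -14 - 7*x (X(x) = 7*(-2 - x) = -14 - 7*x)
t = 0 (t = (((-14 - 7*(-4))*0)*6)*(-1 - 1*5) = (((-14 + 28)*0)*6)*(-1 - 5) = ((14*0)*6)*(-6) = (0*6)*(-6) = 0*(-6) = 0)
(t*(-5 - 1)²)*(-2) = (0*(-5 - 1)²)*(-2) = (0*(-6)²)*(-2) = (0*36)*(-2) = 0*(-2) = 0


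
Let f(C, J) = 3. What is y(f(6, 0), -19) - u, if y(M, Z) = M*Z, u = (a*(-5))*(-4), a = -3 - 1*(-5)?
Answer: -97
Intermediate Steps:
a = 2 (a = -3 + 5 = 2)
u = 40 (u = (2*(-5))*(-4) = -10*(-4) = 40)
y(f(6, 0), -19) - u = 3*(-19) - 1*40 = -57 - 40 = -97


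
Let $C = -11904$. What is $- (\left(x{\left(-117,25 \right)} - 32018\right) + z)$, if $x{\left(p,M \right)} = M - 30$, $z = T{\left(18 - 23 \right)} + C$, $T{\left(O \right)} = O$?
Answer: $43932$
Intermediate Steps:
$z = -11909$ ($z = \left(18 - 23\right) - 11904 = -5 - 11904 = -11909$)
$x{\left(p,M \right)} = -30 + M$
$- (\left(x{\left(-117,25 \right)} - 32018\right) + z) = - (\left(\left(-30 + 25\right) - 32018\right) - 11909) = - (\left(-5 - 32018\right) - 11909) = - (-32023 - 11909) = \left(-1\right) \left(-43932\right) = 43932$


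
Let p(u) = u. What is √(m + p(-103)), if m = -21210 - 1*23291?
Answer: 6*I*√1239 ≈ 211.2*I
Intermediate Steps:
m = -44501 (m = -21210 - 23291 = -44501)
√(m + p(-103)) = √(-44501 - 103) = √(-44604) = 6*I*√1239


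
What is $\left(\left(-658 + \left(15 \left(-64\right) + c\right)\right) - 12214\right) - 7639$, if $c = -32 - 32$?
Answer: $-21535$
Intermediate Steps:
$c = -64$
$\left(\left(-658 + \left(15 \left(-64\right) + c\right)\right) - 12214\right) - 7639 = \left(\left(-658 + \left(15 \left(-64\right) - 64\right)\right) - 12214\right) - 7639 = \left(\left(-658 - 1024\right) - 12214\right) - 7639 = \left(-1682 - 12214\right) - 7639 = -13896 - 7639 = -21535$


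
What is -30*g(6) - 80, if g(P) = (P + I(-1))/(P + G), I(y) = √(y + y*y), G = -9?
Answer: 0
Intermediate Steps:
I(y) = √(y + y²)
g(P) = P/(-9 + P) (g(P) = (P + √(-(1 - 1)))/(P - 9) = (P + √(-1*0))/(-9 + P) = (P + √0)/(-9 + P) = (P + 0)/(-9 + P) = P/(-9 + P))
-30*g(6) - 80 = -180/(-9 + 6) - 80 = -180/(-3) - 80 = -180*(-1)/3 - 80 = -30*(-2) - 80 = 60 - 80 = -20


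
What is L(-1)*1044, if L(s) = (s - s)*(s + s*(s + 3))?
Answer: 0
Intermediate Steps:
L(s) = 0 (L(s) = 0*(s + s*(3 + s)) = 0)
L(-1)*1044 = 0*1044 = 0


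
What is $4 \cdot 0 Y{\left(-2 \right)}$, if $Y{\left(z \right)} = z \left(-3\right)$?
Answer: $0$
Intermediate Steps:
$Y{\left(z \right)} = - 3 z$
$4 \cdot 0 Y{\left(-2 \right)} = 4 \cdot 0 \left(\left(-3\right) \left(-2\right)\right) = 0 \cdot 6 = 0$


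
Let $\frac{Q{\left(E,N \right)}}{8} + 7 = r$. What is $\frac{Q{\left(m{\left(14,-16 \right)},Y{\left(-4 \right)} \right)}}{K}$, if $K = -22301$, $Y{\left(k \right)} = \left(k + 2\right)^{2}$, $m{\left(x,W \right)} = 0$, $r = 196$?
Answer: $- \frac{1512}{22301} \approx -0.0678$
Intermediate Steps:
$Y{\left(k \right)} = \left(2 + k\right)^{2}$
$Q{\left(E,N \right)} = 1512$ ($Q{\left(E,N \right)} = -56 + 8 \cdot 196 = -56 + 1568 = 1512$)
$\frac{Q{\left(m{\left(14,-16 \right)},Y{\left(-4 \right)} \right)}}{K} = \frac{1512}{-22301} = 1512 \left(- \frac{1}{22301}\right) = - \frac{1512}{22301}$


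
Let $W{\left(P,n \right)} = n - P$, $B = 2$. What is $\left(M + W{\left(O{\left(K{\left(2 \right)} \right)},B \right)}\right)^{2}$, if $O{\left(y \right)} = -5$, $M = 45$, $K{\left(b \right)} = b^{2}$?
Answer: $2704$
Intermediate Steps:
$\left(M + W{\left(O{\left(K{\left(2 \right)} \right)},B \right)}\right)^{2} = \left(45 + \left(2 - -5\right)\right)^{2} = \left(45 + \left(2 + 5\right)\right)^{2} = \left(45 + 7\right)^{2} = 52^{2} = 2704$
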